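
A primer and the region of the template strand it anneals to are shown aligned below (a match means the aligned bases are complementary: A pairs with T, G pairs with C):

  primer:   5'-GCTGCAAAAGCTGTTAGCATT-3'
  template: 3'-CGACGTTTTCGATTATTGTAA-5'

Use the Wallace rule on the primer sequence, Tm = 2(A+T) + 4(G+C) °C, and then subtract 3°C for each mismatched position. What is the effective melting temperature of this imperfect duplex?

51°C

Primer base counts: A=6, T=6, G=5, C=4 → A+T=12, G+C=9
Perfect-match Tm = 2(12) + 4(9) = 24 + 36 = 60°C
Mismatches (positions where the bases are not complementary): 3 (at positions 13, 14, 17)
Effective Tm = 60 − 3×3 = 60 − 9 = 51°C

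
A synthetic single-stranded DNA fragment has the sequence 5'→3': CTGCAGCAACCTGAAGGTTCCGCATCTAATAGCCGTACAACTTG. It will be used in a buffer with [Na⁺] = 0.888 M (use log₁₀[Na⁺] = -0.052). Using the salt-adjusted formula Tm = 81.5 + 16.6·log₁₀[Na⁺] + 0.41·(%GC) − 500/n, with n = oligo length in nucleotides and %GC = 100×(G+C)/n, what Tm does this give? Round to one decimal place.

89.8°C

Length n = 44. Scanning the sequence gives T=10, C=13, G=9, A=12.
G+C = 22, so %GC = 22/44 × 100 = 50%
Salt term: 16.6 × (-0.052) = -0.863
GC term: 0.41 × 50 = 20.5; length term: −500/44 = −11.364
Tm = 81.5 + (-0.863) + 20.5 − 11.364 = 89.773 → 89.8°C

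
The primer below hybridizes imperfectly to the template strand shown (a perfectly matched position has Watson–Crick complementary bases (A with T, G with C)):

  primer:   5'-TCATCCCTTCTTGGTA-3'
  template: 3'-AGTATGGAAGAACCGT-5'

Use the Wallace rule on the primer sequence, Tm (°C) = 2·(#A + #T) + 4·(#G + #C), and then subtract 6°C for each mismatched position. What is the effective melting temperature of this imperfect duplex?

34°C

Primer base counts: A=2, T=7, G=2, C=5 → A+T=9, G+C=7
Perfect-match Tm = 2(9) + 4(7) = 18 + 28 = 46°C
Mismatches (positions where the bases are not complementary): 2 (at positions 5, 15)
Effective Tm = 46 − 2×6 = 46 − 12 = 34°C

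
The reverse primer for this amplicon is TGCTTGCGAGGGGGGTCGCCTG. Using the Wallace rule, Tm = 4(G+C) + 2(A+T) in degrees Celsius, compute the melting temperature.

76°C

T=5, A=1, G=11, C=5
AT pairs contribute 6, GC pairs contribute 16.
Tm = 4·16 + 2·6 = 64 + 12 = 76°C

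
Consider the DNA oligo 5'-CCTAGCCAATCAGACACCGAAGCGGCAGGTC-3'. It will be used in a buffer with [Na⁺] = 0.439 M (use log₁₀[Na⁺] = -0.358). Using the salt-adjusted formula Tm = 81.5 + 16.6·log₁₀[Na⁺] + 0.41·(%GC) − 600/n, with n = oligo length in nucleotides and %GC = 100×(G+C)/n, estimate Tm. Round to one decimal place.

Length n = 31. A=9, T=3, C=11, G=8
G+C = 19, so %GC = 19/31 × 100 = 61.29%
Salt term: 16.6 × (-0.358) = -5.943
GC term: 0.41 × 61.29 = 25.129; length term: −600/31 = −19.355
Tm = 81.5 + (-5.943) + 25.129 − 19.355 = 81.331 → 81.3°C

81.3°C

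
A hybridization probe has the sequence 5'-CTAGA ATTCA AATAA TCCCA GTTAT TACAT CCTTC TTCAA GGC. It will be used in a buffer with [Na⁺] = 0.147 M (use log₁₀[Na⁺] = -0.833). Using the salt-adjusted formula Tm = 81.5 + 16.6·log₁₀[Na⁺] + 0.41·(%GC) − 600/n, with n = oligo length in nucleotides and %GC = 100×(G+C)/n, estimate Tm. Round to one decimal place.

Length n = 43. Scanning the sequence gives T=14, C=11, A=14, G=4.
G+C = 15, so %GC = 15/43 × 100 = 34.884%
Salt term: 16.6 × (-0.833) = -13.828
GC term: 0.41 × 34.884 = 14.302; length term: −600/43 = −13.953
Tm = 81.5 + (-13.828) + 14.302 − 13.953 = 68.021 → 68.0°C

68.0°C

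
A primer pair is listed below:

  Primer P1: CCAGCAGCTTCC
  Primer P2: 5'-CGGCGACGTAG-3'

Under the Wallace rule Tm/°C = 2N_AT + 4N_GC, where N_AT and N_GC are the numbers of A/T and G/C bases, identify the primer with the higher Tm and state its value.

Primer P1, 40°C

Primer P1: A+T=4, G+C=8 → Tm = 2(4)+4(8) = 40°C
Primer P2: A+T=3, G+C=8 → Tm = 2(3)+4(8) = 38°C
40°C vs 38°C → primer P1 is higher.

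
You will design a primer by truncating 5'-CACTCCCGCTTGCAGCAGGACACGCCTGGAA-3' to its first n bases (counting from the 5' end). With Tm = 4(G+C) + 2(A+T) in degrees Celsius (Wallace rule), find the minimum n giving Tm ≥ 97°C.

First 28 bases: CACTCCCGCTTGCAGCAGGACACGCCTG → Tm = 94°C (< 97°C)
First 29 bases: CACTCCCGCTTGCAGCAGGACACGCCTGG → Tm = 98°C (≥ 97°C)
Since every base adds ≥2°C, Tm only increases with n, so the threshold is first crossed at n = 29.

n = 29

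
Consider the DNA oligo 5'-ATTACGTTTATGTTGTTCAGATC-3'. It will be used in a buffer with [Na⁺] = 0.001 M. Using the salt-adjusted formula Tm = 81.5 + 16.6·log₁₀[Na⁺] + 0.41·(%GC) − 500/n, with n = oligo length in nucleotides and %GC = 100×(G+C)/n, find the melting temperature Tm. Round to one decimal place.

Length n = 23. Scanning the sequence gives A=5, C=3, G=4, T=11.
G+C = 7, so %GC = 7/23 × 100 = 30.435%
Salt term: 16.6 × (-3) = -49.8
GC term: 0.41 × 30.435 = 12.478; length term: −500/23 = −21.739
Tm = 81.5 + (-49.8) + 12.478 − 21.739 = 22.439 → 22.4°C

22.4°C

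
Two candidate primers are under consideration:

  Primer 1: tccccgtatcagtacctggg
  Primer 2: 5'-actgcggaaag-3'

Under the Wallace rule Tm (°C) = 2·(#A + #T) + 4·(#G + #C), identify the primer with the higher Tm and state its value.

Primer 1, 64°C

Primer 1: A+T=8, G+C=12 → Tm = 2(8)+4(12) = 64°C
Primer 2: A+T=5, G+C=6 → Tm = 2(5)+4(6) = 34°C
64°C vs 34°C → primer 1 is higher.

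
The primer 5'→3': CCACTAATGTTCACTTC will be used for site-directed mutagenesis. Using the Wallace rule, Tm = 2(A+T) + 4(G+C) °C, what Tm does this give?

48°C

Base counts: G=1, T=6, A=4, C=6
AT pairs contribute 10, GC pairs contribute 7.
Tm = 4·7 + 2·10 = 28 + 20 = 48°C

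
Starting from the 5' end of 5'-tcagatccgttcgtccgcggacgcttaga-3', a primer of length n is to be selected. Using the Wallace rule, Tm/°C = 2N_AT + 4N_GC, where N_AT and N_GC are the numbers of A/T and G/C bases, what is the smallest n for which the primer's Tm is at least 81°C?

First 24 bases: TCAGATCCGTTCGTCCGCGGACGC → Tm = 80°C (< 81°C)
First 25 bases: TCAGATCCGTTCGTCCGCGGACGCT → Tm = 82°C (≥ 81°C)
Each additional base adds 2°C (A/T) or 4°C (G/C), so Tm is non-decreasing in n; n = 25 is the first length to reach 81°C.

n = 25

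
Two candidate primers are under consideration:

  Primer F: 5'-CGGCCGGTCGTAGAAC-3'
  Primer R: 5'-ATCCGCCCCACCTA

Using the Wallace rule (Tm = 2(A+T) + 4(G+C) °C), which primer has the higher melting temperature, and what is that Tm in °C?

Primer F, 54°C

Primer F: A+T=5, G+C=11 → Tm = 2(5)+4(11) = 54°C
Primer R: A+T=5, G+C=9 → Tm = 2(5)+4(9) = 46°C
54°C vs 46°C → primer F is higher.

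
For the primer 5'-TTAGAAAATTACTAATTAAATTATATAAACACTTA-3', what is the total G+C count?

4

Scanning the sequence gives C=3, G=1, T=13, A=18.
G+C = 1 + 3 = 4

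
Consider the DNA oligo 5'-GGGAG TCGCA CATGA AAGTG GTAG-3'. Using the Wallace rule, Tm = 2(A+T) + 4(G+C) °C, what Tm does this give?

Counting bases: T=4, G=10, A=7, C=3
AT pairs contribute 11, GC pairs contribute 13.
Tm = 2×11 + 4×13 = 74°C

74°C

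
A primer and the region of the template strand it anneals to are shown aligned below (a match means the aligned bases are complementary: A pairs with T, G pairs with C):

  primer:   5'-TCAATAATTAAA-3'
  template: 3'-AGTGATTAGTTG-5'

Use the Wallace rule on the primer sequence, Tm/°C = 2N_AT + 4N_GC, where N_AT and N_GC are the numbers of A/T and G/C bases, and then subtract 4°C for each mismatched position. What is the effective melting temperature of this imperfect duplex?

Primer base counts: A=7, T=4, G=0, C=1 → A+T=11, G+C=1
Perfect-match Tm = 2(11) + 4(1) = 22 + 4 = 26°C
Mismatches (positions where the bases are not complementary): 3 (at positions 4, 9, 12)
Effective Tm = 26 − 3×4 = 26 − 12 = 14°C

14°C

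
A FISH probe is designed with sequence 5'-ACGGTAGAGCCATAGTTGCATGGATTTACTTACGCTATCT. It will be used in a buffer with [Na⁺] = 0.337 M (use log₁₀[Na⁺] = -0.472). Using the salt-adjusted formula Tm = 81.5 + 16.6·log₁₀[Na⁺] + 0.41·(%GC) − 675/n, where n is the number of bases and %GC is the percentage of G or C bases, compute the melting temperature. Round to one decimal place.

Length n = 40. Counting bases: C=8, A=10, T=13, G=9
G+C = 17, so %GC = 17/40 × 100 = 42.5%
Salt term: 16.6 × (-0.472) = -7.835
GC term: 0.41 × 42.5 = 17.425; length term: −675/40 = −16.875
Tm = 81.5 + (-7.835) + 17.425 − 16.875 = 74.215 → 74.2°C

74.2°C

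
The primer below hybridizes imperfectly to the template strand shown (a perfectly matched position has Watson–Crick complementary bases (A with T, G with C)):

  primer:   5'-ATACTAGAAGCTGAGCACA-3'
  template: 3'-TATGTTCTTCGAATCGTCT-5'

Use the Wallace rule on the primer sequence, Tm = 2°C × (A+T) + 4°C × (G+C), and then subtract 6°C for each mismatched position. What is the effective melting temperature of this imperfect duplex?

36°C

Primer base counts: A=8, T=3, G=4, C=4 → A+T=11, G+C=8
Perfect-match Tm = 2(11) + 4(8) = 22 + 32 = 54°C
Mismatches (positions where the bases are not complementary): 3 (at positions 5, 13, 18)
Effective Tm = 54 − 3×6 = 54 − 18 = 36°C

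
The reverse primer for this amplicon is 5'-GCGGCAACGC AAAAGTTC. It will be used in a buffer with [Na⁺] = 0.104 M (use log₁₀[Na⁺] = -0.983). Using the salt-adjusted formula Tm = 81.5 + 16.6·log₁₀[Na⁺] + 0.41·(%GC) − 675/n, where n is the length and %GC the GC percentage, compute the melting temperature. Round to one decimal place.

Length n = 18. G=5, C=5, T=2, A=6
G+C = 10, so %GC = 10/18 × 100 = 55.556%
Salt term: 16.6 × (-0.983) = -16.318
GC term: 0.41 × 55.556 = 22.778; length term: −675/18 = −37.5
Tm = 81.5 + (-16.318) + 22.778 − 37.5 = 50.46 → 50.5°C

50.5°C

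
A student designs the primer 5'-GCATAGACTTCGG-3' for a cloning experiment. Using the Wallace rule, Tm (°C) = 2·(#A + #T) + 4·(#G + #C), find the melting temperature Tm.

40°C

Scanning the sequence gives G=4, A=3, T=3, C=3.
So N_AT = 6 and N_GC = 7.
Tm = 4·7 + 2·6 = 28 + 12 = 40°C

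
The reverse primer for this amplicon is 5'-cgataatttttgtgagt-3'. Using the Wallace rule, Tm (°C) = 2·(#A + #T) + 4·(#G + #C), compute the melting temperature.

Scanning the sequence gives C=1, A=4, T=8, G=4.
So N_AT = 12 and N_GC = 5.
Tm = 2(12) + 4(5) = 24 + 20 = 44°C

44°C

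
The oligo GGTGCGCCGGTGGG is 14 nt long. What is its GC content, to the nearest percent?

86%

Scanning the sequence gives T=2, C=3, G=9, A=0.
G+C = 9 + 3 = 12 out of 14 bases
%GC = 12/14 × 100 = 85.71% ≈ 86%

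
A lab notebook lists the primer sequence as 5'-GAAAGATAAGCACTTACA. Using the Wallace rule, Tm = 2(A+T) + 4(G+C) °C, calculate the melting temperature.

48°C

C=3, T=3, A=9, G=3
A+T = 12, G+C = 6
Tm = 2×12 + 4×6 = 48°C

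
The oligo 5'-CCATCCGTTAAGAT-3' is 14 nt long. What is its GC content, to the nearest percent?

Counting bases: T=4, G=2, A=4, C=4
G+C = 2 + 4 = 6 out of 14 bases
%GC = 6/14 × 100 = 42.86% ≈ 43%

43%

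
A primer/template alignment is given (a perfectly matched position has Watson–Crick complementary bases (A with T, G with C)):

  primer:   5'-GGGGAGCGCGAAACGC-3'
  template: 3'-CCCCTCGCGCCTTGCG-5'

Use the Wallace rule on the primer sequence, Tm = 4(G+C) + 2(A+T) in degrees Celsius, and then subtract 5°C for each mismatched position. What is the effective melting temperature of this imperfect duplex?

51°C

Primer base counts: A=4, T=0, G=8, C=4 → A+T=4, G+C=12
Perfect-match Tm = 2(4) + 4(12) = 8 + 48 = 56°C
Mismatches (positions where the bases are not complementary): 1 (at position 11)
Effective Tm = 56 − 1×5 = 56 − 5 = 51°C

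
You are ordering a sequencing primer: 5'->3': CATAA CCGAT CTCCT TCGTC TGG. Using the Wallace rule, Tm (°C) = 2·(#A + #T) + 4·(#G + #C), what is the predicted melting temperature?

Counting bases: T=7, A=4, C=8, G=4
A+T = 11, G+C = 12
Tm = 2×11 + 4×12 = 70°C

70°C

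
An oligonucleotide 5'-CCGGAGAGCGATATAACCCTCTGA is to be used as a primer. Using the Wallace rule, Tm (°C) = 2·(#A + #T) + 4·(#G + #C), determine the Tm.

74°C

G=6, C=7, T=4, A=7
AT pairs contribute 11, GC pairs contribute 13.
Tm = 2(11) + 4(13) = 22 + 52 = 74°C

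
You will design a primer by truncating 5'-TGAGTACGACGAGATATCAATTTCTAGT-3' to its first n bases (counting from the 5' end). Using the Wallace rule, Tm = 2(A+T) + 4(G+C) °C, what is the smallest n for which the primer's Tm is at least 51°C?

n = 18

First 17 bases: TGAGTACGACGAGATAT → Tm = 48°C (< 51°C)
First 18 bases: TGAGTACGACGAGATATC → Tm = 52°C (≥ 51°C)
Since every base adds ≥2°C, Tm only increases with n, so the threshold is first crossed at n = 18.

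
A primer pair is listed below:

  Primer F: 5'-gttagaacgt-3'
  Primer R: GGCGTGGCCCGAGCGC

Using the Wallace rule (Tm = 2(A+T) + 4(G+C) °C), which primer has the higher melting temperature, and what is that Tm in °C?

Primer F: A+T=6, G+C=4 → Tm = 2(6)+4(4) = 28°C
Primer R: A+T=2, G+C=14 → Tm = 2(2)+4(14) = 60°C
28°C vs 60°C → primer R is higher.

Primer R, 60°C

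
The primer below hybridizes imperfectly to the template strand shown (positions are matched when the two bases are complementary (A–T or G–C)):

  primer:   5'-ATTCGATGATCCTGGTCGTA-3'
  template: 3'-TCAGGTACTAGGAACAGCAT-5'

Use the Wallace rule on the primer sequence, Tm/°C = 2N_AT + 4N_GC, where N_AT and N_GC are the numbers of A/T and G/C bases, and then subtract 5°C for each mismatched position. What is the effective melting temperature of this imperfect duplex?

43°C

Primer base counts: A=4, T=7, G=5, C=4 → A+T=11, G+C=9
Perfect-match Tm = 2(11) + 4(9) = 22 + 36 = 58°C
Mismatches (positions where the bases are not complementary): 3 (at positions 2, 5, 14)
Effective Tm = 58 − 3×5 = 58 − 15 = 43°C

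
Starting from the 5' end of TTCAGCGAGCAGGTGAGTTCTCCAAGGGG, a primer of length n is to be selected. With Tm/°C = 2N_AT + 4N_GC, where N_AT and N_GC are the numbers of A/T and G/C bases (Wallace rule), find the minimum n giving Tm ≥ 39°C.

n = 13

First 12 bases: TTCAGCGAGCAG → Tm = 38°C (< 39°C)
First 13 bases: TTCAGCGAGCAGG → Tm = 42°C (≥ 39°C)
Each additional base adds 2°C (A/T) or 4°C (G/C), so Tm is non-decreasing in n; n = 13 is the first length to reach 39°C.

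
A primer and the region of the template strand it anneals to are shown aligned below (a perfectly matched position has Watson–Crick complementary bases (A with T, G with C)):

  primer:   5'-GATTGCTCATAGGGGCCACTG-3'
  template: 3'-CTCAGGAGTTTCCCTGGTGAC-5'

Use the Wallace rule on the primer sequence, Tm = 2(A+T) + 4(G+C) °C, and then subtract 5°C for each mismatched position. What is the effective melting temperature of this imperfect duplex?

Primer base counts: A=4, T=5, G=7, C=5 → A+T=9, G+C=12
Perfect-match Tm = 2(9) + 4(12) = 18 + 48 = 66°C
Mismatches (positions where the bases are not complementary): 4 (at positions 3, 5, 10, 15)
Effective Tm = 66 − 4×5 = 66 − 20 = 46°C

46°C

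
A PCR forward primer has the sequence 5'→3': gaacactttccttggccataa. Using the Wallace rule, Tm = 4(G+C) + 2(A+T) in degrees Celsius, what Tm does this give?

Scanning the sequence gives C=6, A=6, G=3, T=6.
A+T = 12, G+C = 9
Tm = 2(12) + 4(9) = 24 + 36 = 60°C

60°C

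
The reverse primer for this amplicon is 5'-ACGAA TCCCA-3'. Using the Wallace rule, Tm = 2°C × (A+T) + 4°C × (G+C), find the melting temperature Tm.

30°C

Base counts: A=4, C=4, T=1, G=1
A+T = 5, G+C = 5
Tm = 2(5) + 4(5) = 10 + 20 = 30°C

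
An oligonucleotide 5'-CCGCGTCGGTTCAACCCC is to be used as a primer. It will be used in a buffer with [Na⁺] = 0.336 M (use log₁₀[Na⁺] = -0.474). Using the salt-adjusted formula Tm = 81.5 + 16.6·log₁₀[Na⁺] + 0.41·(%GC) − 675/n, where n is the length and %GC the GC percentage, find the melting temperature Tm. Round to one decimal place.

65.7°C

Length n = 18. Base counts: A=2, T=3, C=9, G=4
G+C = 13, so %GC = 13/18 × 100 = 72.222%
Salt term: 16.6 × (-0.474) = -7.868
GC term: 0.41 × 72.222 = 29.611; length term: −675/18 = −37.5
Tm = 81.5 + (-7.868) + 29.611 − 37.5 = 65.743 → 65.7°C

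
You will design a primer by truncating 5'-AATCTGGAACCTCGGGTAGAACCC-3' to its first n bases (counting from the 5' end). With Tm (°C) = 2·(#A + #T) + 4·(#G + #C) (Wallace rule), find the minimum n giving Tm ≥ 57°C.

n = 19

First 18 bases: AATCTGGAACCTCGGGTA → Tm = 54°C (< 57°C)
First 19 bases: AATCTGGAACCTCGGGTAG → Tm = 58°C (≥ 57°C)
Each additional base adds 2°C (A/T) or 4°C (G/C), so Tm is non-decreasing in n; n = 19 is the first length to reach 57°C.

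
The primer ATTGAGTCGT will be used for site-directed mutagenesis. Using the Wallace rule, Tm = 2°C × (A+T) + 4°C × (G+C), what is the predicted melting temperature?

28°C

Scanning the sequence gives G=3, C=1, A=2, T=4.
So N_AT = 6 and N_GC = 4.
Tm = 2×6 + 4×4 = 28°C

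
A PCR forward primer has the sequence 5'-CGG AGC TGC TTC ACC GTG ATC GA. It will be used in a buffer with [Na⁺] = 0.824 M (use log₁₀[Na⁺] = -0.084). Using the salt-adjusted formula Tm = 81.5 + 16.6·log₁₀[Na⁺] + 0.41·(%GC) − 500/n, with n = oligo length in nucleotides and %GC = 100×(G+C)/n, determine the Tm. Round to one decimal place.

83.3°C

Length n = 23. Scanning the sequence gives A=4, G=7, T=5, C=7.
G+C = 14, so %GC = 14/23 × 100 = 60.87%
Salt term: 16.6 × (-0.084) = -1.394
GC term: 0.41 × 60.87 = 24.957; length term: −500/23 = −21.739
Tm = 81.5 + (-1.394) + 24.957 − 21.739 = 83.324 → 83.3°C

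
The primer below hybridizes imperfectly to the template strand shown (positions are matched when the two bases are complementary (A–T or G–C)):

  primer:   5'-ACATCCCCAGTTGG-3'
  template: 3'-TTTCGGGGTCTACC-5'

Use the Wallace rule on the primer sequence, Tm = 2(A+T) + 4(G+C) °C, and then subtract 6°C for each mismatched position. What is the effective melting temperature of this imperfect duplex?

Primer base counts: A=3, T=3, G=3, C=5 → A+T=6, G+C=8
Perfect-match Tm = 2(6) + 4(8) = 12 + 32 = 44°C
Mismatches (positions where the bases are not complementary): 3 (at positions 2, 4, 11)
Effective Tm = 44 − 3×6 = 44 − 18 = 26°C

26°C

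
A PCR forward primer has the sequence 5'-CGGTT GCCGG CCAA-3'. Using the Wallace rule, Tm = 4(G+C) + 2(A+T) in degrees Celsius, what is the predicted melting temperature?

48°C

A=2, G=5, C=5, T=2
A+T = 4, G+C = 10
Tm = 4·10 + 2·4 = 40 + 8 = 48°C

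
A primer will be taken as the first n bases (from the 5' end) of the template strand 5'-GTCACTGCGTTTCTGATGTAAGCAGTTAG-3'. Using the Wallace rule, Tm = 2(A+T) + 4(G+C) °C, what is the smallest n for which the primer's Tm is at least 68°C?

n = 23

First 22 bases: GTCACTGCGTTTCTGATGTAAG → Tm = 64°C (< 68°C)
First 23 bases: GTCACTGCGTTTCTGATGTAAGC → Tm = 68°C (≥ 68°C)
Since every base adds ≥2°C, Tm only increases with n, so the threshold is first crossed at n = 23.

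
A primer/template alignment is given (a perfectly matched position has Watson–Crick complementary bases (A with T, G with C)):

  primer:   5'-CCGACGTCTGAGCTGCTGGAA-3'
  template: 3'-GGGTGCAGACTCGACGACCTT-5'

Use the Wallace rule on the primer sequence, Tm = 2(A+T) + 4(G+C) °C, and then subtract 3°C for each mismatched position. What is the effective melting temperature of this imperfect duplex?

65°C

Primer base counts: A=4, T=4, G=7, C=6 → A+T=8, G+C=13
Perfect-match Tm = 2(8) + 4(13) = 16 + 52 = 68°C
Mismatches (positions where the bases are not complementary): 1 (at position 3)
Effective Tm = 68 − 1×3 = 68 − 3 = 65°C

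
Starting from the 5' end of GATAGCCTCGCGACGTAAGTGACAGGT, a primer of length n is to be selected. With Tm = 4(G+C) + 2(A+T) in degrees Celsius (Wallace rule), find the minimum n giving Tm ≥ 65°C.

First 20 bases: GATAGCCTCGCGACGTAAGT → Tm = 62°C (< 65°C)
First 21 bases: GATAGCCTCGCGACGTAAGTG → Tm = 66°C (≥ 65°C)
Each additional base adds 2°C (A/T) or 4°C (G/C), so Tm is non-decreasing in n; n = 21 is the first length to reach 65°C.

n = 21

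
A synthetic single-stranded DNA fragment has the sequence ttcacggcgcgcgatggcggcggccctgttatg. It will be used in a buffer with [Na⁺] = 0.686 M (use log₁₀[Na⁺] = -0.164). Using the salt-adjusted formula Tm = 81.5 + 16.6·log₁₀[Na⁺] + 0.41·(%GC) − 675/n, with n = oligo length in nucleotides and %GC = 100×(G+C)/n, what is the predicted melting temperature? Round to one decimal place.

86.9°C

Length n = 33. Base counts: G=13, C=10, T=7, A=3
G+C = 23, so %GC = 23/33 × 100 = 69.697%
Salt term: 16.6 × (-0.164) = -2.722
GC term: 0.41 × 69.697 = 28.576; length term: −675/33 = −20.455
Tm = 81.5 + (-2.722) + 28.576 − 20.455 = 86.899 → 86.9°C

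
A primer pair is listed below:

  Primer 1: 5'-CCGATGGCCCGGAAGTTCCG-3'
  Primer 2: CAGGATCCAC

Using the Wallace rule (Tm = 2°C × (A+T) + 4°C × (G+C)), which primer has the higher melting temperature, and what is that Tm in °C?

Primer 1: A+T=6, G+C=14 → Tm = 2(6)+4(14) = 68°C
Primer 2: A+T=4, G+C=6 → Tm = 2(4)+4(6) = 32°C
68°C vs 32°C → primer 1 is higher.

Primer 1, 68°C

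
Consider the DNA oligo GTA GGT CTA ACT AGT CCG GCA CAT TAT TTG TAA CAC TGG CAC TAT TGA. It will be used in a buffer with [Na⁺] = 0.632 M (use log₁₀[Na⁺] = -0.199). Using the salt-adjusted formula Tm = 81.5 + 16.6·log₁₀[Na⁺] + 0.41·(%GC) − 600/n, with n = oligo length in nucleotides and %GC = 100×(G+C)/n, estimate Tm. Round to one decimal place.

82.8°C

Length n = 48. Base counts: C=10, A=13, G=10, T=15
G+C = 20, so %GC = 20/48 × 100 = 41.667%
Salt term: 16.6 × (-0.199) = -3.303
GC term: 0.41 × 41.667 = 17.083; length term: −600/48 = −12.5
Tm = 81.5 + (-3.303) + 17.083 − 12.5 = 82.78 → 82.8°C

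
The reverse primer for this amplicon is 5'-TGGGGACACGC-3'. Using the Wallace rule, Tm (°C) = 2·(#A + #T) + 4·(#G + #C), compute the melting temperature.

38°C

Base counts: C=3, A=2, T=1, G=5
AT pairs contribute 3, GC pairs contribute 8.
Tm = 4·8 + 2·3 = 32 + 6 = 38°C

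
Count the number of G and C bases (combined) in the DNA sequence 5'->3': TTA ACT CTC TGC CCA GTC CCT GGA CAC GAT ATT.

C=11, G=5, T=10, A=7
Total G or C: 5 + 11 = 16

16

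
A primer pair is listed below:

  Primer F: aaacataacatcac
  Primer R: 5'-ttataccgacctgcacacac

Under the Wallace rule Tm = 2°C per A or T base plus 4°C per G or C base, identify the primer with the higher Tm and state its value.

Primer R, 60°C

Primer F: A+T=10, G+C=4 → Tm = 2(10)+4(4) = 36°C
Primer R: A+T=10, G+C=10 → Tm = 2(10)+4(10) = 60°C
36°C vs 60°C → primer R is higher.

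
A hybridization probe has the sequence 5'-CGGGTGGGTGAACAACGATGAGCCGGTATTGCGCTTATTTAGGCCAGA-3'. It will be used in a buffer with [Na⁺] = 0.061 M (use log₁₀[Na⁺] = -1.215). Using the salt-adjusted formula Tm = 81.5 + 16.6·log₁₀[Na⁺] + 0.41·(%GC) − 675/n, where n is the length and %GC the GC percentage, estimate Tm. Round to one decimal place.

69.5°C

Length n = 48. Counting bases: A=11, T=11, G=17, C=9
G+C = 26, so %GC = 26/48 × 100 = 54.167%
Salt term: 16.6 × (-1.215) = -20.169
GC term: 0.41 × 54.167 = 22.208; length term: −675/48 = −14.062
Tm = 81.5 + (-20.169) + 22.208 − 14.062 = 69.477 → 69.5°C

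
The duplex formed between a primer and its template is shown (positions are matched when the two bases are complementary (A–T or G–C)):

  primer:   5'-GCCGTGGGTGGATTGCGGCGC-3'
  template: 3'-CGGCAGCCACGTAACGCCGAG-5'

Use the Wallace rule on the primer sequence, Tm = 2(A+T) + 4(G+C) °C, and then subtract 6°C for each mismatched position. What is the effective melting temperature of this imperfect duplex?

Primer base counts: A=1, T=4, G=11, C=5 → A+T=5, G+C=16
Perfect-match Tm = 2(5) + 4(16) = 10 + 64 = 74°C
Mismatches (positions where the bases are not complementary): 3 (at positions 6, 11, 20)
Effective Tm = 74 − 3×6 = 74 − 18 = 56°C

56°C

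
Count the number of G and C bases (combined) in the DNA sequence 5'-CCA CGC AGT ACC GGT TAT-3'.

10

Scanning the sequence gives T=4, G=4, C=6, A=4.
G+C = 4 + 6 = 10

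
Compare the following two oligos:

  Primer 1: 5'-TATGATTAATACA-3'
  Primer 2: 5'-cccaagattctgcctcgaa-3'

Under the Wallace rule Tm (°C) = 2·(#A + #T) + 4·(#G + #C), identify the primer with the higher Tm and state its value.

Primer 2, 58°C

Primer 1: A+T=11, G+C=2 → Tm = 2(11)+4(2) = 30°C
Primer 2: A+T=9, G+C=10 → Tm = 2(9)+4(10) = 58°C
30°C vs 58°C → primer 2 is higher.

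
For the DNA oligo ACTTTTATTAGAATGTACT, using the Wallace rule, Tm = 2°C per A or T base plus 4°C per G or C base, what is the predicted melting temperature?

46°C

Scanning the sequence gives G=2, C=2, A=6, T=9.
So N_AT = 15 and N_GC = 4.
Tm = 4·4 + 2·15 = 16 + 30 = 46°C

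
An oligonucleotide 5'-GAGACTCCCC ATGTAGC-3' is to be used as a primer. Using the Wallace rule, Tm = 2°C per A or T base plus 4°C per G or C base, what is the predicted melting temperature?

Scanning the sequence gives A=4, T=3, G=4, C=6.
AT pairs contribute 7, GC pairs contribute 10.
Tm = 4·10 + 2·7 = 40 + 14 = 54°C

54°C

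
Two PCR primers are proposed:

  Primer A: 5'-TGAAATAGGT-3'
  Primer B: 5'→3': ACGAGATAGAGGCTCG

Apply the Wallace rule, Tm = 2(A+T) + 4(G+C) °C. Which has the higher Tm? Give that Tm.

Primer A: A+T=7, G+C=3 → Tm = 2(7)+4(3) = 26°C
Primer B: A+T=7, G+C=9 → Tm = 2(7)+4(9) = 50°C
26°C vs 50°C → primer B is higher.

Primer B, 50°C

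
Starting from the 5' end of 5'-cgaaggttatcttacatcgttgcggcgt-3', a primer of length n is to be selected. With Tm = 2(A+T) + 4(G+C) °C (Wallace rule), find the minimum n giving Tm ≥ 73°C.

First 24 bases: CGAAGGTTATCTTACATCGTTGCG → Tm = 70°C (< 73°C)
First 25 bases: CGAAGGTTATCTTACATCGTTGCGG → Tm = 74°C (≥ 73°C)
Since every base adds ≥2°C, Tm only increases with n, so the threshold is first crossed at n = 25.

n = 25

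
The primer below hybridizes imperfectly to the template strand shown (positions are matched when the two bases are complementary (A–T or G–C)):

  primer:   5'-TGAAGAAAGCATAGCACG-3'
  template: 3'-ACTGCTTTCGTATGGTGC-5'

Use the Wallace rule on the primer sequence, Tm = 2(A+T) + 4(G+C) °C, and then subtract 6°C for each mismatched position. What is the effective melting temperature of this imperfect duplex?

40°C

Primer base counts: A=8, T=2, G=5, C=3 → A+T=10, G+C=8
Perfect-match Tm = 2(10) + 4(8) = 20 + 32 = 52°C
Mismatches (positions where the bases are not complementary): 2 (at positions 4, 14)
Effective Tm = 52 − 2×6 = 52 − 12 = 40°C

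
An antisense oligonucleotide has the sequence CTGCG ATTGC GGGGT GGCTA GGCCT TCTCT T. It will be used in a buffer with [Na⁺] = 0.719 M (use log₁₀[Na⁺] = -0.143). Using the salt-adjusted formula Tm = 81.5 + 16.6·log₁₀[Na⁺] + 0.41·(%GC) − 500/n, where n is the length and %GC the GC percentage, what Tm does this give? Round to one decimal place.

88.1°C

Length n = 31. A=2, C=8, G=11, T=10
G+C = 19, so %GC = 19/31 × 100 = 61.29%
Salt term: 16.6 × (-0.143) = -2.374
GC term: 0.41 × 61.29 = 25.129; length term: −500/31 = −16.129
Tm = 81.5 + (-2.374) + 25.129 − 16.129 = 88.126 → 88.1°C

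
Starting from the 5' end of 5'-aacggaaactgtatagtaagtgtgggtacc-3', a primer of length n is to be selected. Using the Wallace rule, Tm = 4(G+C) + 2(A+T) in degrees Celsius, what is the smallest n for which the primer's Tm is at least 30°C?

First 10 bases: AACGGAAACT → Tm = 28°C (< 30°C)
First 11 bases: AACGGAAACTG → Tm = 32°C (≥ 30°C)
Each additional base adds 2°C (A/T) or 4°C (G/C), so Tm is non-decreasing in n; n = 11 is the first length to reach 30°C.

n = 11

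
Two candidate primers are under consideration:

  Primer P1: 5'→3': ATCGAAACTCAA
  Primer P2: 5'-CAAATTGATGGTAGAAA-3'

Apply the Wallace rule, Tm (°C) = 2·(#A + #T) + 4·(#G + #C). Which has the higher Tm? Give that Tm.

Primer P2, 44°C

Primer P1: A+T=8, G+C=4 → Tm = 2(8)+4(4) = 32°C
Primer P2: A+T=12, G+C=5 → Tm = 2(12)+4(5) = 44°C
32°C vs 44°C → primer P2 is higher.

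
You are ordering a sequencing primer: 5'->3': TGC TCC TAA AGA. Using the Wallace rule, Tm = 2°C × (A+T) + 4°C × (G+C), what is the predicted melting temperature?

34°C

Counting bases: C=3, G=2, A=4, T=3
AT pairs contribute 7, GC pairs contribute 5.
Tm = 2(7) + 4(5) = 14 + 20 = 34°C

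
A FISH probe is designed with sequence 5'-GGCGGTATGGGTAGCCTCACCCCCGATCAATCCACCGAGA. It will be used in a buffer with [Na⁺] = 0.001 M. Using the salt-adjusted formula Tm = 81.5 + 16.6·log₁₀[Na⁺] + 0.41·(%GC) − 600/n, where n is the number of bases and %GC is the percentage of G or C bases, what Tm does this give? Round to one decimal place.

Length n = 40. Scanning the sequence gives A=9, G=11, T=6, C=14.
G+C = 25, so %GC = 25/40 × 100 = 62.5%
Salt term: 16.6 × (-3) = -49.8
GC term: 0.41 × 62.5 = 25.625; length term: −600/40 = −15
Tm = 81.5 + (-49.8) + 25.625 − 15 = 42.325 → 42.3°C

42.3°C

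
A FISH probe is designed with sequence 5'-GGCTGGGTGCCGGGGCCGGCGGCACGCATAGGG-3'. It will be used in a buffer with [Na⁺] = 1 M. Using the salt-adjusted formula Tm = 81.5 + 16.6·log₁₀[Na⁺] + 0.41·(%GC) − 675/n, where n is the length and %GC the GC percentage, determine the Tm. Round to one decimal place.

Length n = 33. G=18, A=3, C=9, T=3
G+C = 27, so %GC = 27/33 × 100 = 81.818%
Salt term: 16.6 × (0) = 0
GC term: 0.41 × 81.818 = 33.545; length term: −675/33 = −20.455
Tm = 81.5 + (0) + 33.545 − 20.455 = 94.59 → 94.6°C

94.6°C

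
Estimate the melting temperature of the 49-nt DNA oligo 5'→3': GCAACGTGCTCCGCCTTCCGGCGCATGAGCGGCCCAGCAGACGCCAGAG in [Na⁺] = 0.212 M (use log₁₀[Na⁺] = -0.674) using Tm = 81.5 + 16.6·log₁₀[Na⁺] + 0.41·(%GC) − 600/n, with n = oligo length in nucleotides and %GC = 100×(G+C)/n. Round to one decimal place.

Length n = 49. Base counts: C=19, A=9, T=5, G=16
G+C = 35, so %GC = 35/49 × 100 = 71.429%
Salt term: 16.6 × (-0.674) = -11.188
GC term: 0.41 × 71.429 = 29.286; length term: −600/49 = −12.245
Tm = 81.5 + (-11.188) + 29.286 − 12.245 = 87.353 → 87.4°C

87.4°C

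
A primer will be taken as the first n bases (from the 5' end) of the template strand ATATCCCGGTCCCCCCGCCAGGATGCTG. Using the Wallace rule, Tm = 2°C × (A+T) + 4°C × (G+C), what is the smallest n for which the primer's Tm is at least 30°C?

First 9 bases: ATATCCCGG → Tm = 28°C (< 30°C)
First 10 bases: ATATCCCGGT → Tm = 30°C (≥ 30°C)
Since every base adds ≥2°C, Tm only increases with n, so the threshold is first crossed at n = 10.

n = 10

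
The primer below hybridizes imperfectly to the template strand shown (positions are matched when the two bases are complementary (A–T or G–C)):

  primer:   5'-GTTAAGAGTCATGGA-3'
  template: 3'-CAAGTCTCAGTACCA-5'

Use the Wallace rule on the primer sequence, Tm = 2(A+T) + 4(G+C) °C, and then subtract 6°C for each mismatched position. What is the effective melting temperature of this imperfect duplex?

30°C

Primer base counts: A=5, T=4, G=5, C=1 → A+T=9, G+C=6
Perfect-match Tm = 2(9) + 4(6) = 18 + 24 = 42°C
Mismatches (positions where the bases are not complementary): 2 (at positions 4, 15)
Effective Tm = 42 − 2×6 = 42 − 12 = 30°C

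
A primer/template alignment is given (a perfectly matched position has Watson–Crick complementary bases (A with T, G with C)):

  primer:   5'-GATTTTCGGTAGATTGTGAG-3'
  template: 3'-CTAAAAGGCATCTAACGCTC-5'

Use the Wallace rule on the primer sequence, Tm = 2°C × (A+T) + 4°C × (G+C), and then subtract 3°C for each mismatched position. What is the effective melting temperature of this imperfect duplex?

50°C

Primer base counts: A=4, T=8, G=7, C=1 → A+T=12, G+C=8
Perfect-match Tm = 2(12) + 4(8) = 24 + 32 = 56°C
Mismatches (positions where the bases are not complementary): 2 (at positions 8, 17)
Effective Tm = 56 − 2×3 = 56 − 6 = 50°C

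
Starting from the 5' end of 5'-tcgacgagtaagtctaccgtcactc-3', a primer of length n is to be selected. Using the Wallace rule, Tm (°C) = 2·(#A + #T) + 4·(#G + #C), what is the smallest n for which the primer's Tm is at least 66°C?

n = 22

First 21 bases: TCGACGAGTAAGTCTACCGTC → Tm = 64°C (< 66°C)
First 22 bases: TCGACGAGTAAGTCTACCGTCA → Tm = 66°C (≥ 66°C)
Since every base adds ≥2°C, Tm only increases with n, so the threshold is first crossed at n = 22.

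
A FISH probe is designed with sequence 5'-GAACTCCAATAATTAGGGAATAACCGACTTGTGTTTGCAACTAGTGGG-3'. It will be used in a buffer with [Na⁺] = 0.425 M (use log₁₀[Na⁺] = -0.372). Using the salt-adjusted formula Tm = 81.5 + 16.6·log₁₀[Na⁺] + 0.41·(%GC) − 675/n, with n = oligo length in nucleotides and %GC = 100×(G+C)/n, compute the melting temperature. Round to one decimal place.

Length n = 48. Counting bases: T=13, A=15, G=12, C=8
G+C = 20, so %GC = 20/48 × 100 = 41.667%
Salt term: 16.6 × (-0.372) = -6.175
GC term: 0.41 × 41.667 = 17.083; length term: −675/48 = −14.062
Tm = 81.5 + (-6.175) + 17.083 − 14.062 = 78.346 → 78.3°C

78.3°C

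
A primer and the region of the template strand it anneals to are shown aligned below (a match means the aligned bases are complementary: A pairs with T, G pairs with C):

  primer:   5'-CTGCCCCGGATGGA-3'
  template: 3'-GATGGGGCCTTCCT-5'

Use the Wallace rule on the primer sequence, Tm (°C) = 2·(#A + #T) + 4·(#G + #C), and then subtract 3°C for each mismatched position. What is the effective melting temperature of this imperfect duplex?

42°C

Primer base counts: A=2, T=2, G=5, C=5 → A+T=4, G+C=10
Perfect-match Tm = 2(4) + 4(10) = 8 + 40 = 48°C
Mismatches (positions where the bases are not complementary): 2 (at positions 3, 11)
Effective Tm = 48 − 2×3 = 48 − 6 = 42°C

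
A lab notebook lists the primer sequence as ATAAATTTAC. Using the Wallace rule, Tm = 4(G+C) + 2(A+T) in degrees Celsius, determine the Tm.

22°C

Scanning the sequence gives G=0, C=1, T=4, A=5.
A+T = 9, G+C = 1
Tm = 2×9 + 4×1 = 22°C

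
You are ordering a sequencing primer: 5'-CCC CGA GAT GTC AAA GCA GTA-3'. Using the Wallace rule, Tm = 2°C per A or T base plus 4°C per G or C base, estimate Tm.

Scanning the sequence gives T=3, G=5, C=6, A=7.
So N_AT = 10 and N_GC = 11.
Tm = 4·11 + 2·10 = 44 + 20 = 64°C

64°C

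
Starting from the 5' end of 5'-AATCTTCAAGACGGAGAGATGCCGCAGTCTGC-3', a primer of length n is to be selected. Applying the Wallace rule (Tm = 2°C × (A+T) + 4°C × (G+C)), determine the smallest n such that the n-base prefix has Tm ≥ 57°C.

First 20 bases: AATCTTCAAGACGGAGAGAT → Tm = 56°C (< 57°C)
First 21 bases: AATCTTCAAGACGGAGAGATG → Tm = 60°C (≥ 57°C)
Each additional base adds 2°C (A/T) or 4°C (G/C), so Tm is non-decreasing in n; n = 21 is the first length to reach 57°C.

n = 21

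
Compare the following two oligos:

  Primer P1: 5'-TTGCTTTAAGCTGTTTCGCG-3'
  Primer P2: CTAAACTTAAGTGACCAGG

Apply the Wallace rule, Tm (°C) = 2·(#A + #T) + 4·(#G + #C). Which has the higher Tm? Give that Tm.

Primer P1, 58°C

Primer P1: A+T=11, G+C=9 → Tm = 2(11)+4(9) = 58°C
Primer P2: A+T=11, G+C=8 → Tm = 2(11)+4(8) = 54°C
58°C vs 54°C → primer P1 is higher.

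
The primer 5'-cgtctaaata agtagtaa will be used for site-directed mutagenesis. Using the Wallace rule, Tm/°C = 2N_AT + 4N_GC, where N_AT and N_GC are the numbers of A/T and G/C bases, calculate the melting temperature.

Base counts: A=8, T=5, C=2, G=3
A+T = 13, G+C = 5
Tm = 2(13) + 4(5) = 26 + 20 = 46°C

46°C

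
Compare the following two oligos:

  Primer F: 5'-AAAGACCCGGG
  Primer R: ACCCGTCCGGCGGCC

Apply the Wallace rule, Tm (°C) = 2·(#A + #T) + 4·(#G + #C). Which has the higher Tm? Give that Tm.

Primer F: A+T=4, G+C=7 → Tm = 2(4)+4(7) = 36°C
Primer R: A+T=2, G+C=13 → Tm = 2(2)+4(13) = 56°C
36°C vs 56°C → primer R is higher.

Primer R, 56°C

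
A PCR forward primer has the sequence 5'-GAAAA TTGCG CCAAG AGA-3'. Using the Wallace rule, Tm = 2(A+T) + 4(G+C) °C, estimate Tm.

52°C

Counting bases: T=2, G=5, A=8, C=3
A+T = 10, G+C = 8
Tm = 2×10 + 4×8 = 52°C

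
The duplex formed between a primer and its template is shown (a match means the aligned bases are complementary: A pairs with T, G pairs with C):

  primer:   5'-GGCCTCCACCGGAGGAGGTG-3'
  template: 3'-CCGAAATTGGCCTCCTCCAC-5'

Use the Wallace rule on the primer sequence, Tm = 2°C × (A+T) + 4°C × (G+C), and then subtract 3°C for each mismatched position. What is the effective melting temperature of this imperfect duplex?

61°C

Primer base counts: A=3, T=2, G=9, C=6 → A+T=5, G+C=15
Perfect-match Tm = 2(5) + 4(15) = 10 + 60 = 70°C
Mismatches (positions where the bases are not complementary): 3 (at positions 4, 6, 7)
Effective Tm = 70 − 3×3 = 70 − 9 = 61°C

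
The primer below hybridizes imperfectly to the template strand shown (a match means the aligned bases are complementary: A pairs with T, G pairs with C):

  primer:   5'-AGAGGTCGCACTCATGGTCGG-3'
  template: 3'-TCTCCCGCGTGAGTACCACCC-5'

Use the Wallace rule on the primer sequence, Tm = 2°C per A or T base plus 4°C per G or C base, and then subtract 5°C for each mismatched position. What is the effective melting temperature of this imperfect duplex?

58°C

Primer base counts: A=4, T=4, G=8, C=5 → A+T=8, G+C=13
Perfect-match Tm = 2(8) + 4(13) = 16 + 52 = 68°C
Mismatches (positions where the bases are not complementary): 2 (at positions 6, 19)
Effective Tm = 68 − 2×5 = 68 − 10 = 58°C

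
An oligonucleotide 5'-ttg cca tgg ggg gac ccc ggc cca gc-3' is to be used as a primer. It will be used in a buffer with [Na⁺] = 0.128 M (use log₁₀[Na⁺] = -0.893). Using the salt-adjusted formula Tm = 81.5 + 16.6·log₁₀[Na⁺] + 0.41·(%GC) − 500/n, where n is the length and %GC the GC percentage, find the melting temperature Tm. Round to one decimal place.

79.0°C

Length n = 26. G=10, C=10, T=3, A=3
G+C = 20, so %GC = 20/26 × 100 = 76.923%
Salt term: 16.6 × (-0.893) = -14.824
GC term: 0.41 × 76.923 = 31.538; length term: −500/26 = −19.231
Tm = 81.5 + (-14.824) + 31.538 − 19.231 = 78.983 → 79.0°C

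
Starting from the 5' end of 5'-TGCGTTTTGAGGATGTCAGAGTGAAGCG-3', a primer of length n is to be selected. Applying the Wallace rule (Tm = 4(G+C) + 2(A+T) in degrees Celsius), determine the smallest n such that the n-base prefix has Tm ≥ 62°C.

n = 21

First 20 bases: TGCGTTTTGAGGATGTCAGA → Tm = 58°C (< 62°C)
First 21 bases: TGCGTTTTGAGGATGTCAGAG → Tm = 62°C (≥ 62°C)
Each additional base adds 2°C (A/T) or 4°C (G/C), so Tm is non-decreasing in n; n = 21 is the first length to reach 62°C.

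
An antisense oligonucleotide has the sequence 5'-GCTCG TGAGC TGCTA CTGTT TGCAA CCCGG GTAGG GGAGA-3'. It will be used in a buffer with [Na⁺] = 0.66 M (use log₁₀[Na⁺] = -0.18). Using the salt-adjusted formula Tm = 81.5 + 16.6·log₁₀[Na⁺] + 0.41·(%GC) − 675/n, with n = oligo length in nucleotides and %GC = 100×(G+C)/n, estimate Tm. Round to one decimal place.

86.2°C

Length n = 40. Counting bases: C=9, A=7, G=15, T=9
G+C = 24, so %GC = 24/40 × 100 = 60%
Salt term: 16.6 × (-0.18) = -2.988
GC term: 0.41 × 60 = 24.6; length term: −675/40 = −16.875
Tm = 81.5 + (-2.988) + 24.6 − 16.875 = 86.237 → 86.2°C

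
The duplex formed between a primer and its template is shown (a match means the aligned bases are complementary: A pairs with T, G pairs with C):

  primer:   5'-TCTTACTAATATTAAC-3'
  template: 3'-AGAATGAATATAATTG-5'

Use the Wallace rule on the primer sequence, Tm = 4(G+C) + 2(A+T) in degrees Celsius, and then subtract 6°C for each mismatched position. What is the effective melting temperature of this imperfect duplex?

Primer base counts: A=6, T=7, G=0, C=3 → A+T=13, G+C=3
Perfect-match Tm = 2(13) + 4(3) = 26 + 12 = 38°C
Mismatches (positions where the bases are not complementary): 1 (at position 8)
Effective Tm = 38 − 1×6 = 38 − 6 = 32°C

32°C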